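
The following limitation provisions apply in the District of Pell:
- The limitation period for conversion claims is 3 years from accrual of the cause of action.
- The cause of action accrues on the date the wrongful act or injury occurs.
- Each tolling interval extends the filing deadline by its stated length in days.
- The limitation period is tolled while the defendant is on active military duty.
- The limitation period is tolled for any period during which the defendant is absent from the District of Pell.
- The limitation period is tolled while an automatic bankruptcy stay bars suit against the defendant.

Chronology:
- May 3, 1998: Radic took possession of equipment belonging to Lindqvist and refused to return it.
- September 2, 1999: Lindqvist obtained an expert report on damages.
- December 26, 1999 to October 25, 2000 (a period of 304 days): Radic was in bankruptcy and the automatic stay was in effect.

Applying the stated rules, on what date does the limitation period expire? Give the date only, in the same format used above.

The claim accrued on May 3, 1998, when the wrongful act occurred.
Adding the 3 years base period to May 3, 1998 gives a deadline of May 3, 2001, before any tolling.
Because the automatic bankruptcy stay ran from December 26, 1999 to October 25, 2000, the deadline is extended by 304 days to March 3, 2002.
None of the other events listed affects the running of the period under the stated rules.

March 3, 2002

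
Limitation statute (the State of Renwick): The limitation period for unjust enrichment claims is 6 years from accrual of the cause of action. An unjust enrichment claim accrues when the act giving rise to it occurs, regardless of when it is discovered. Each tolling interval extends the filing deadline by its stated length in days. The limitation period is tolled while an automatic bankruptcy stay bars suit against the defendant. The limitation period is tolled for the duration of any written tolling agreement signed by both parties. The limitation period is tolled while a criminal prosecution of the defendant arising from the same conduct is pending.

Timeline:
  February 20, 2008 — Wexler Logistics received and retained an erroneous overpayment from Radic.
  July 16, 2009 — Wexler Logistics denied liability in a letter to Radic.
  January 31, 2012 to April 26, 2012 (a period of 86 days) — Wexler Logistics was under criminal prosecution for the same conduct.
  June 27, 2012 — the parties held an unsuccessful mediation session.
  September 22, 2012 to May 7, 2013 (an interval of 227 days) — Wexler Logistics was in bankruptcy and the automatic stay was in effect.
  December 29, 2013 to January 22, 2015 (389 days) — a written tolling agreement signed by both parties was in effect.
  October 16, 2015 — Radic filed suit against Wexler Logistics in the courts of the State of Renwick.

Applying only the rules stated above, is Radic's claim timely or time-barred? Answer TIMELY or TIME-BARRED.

The claim accrued on February 20, 2008, when the wrongful act occurred.
The untolled deadline — 6 years after February 20, 2008 — is February 20, 2014.
Because the pending criminal prosecution ran from January 31, 2012 to April 26, 2012, the deadline is extended by 86 days to May 17, 2014.
The automatic bankruptcy stay from September 22, 2012 to May 7, 2013 tolled the period for 227 days, extending the deadline to December 30, 2014.
The written tolling agreement from December 29, 2013 to January 22, 2015 tolled the period for 389 days, extending the deadline to January 23, 2016.
Nothing else in the chronology tolls or restarts the period.
Radic filed on October 16, 2015, before the January 23, 2016 deadline, so the action is timely.

TIMELY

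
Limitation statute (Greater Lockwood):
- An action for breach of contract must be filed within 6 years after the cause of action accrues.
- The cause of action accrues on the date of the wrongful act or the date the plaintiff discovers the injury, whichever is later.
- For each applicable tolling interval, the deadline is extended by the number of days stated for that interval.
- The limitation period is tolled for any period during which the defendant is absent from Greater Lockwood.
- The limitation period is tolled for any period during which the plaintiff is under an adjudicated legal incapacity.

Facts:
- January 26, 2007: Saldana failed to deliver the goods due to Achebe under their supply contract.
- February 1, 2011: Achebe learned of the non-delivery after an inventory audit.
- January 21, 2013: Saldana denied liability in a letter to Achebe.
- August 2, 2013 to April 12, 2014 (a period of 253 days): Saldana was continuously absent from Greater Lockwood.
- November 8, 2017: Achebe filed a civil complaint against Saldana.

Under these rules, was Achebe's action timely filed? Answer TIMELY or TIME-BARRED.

The claim accrued on February 1, 2011 — the later of the January 26, 2007 act and the February 1, 2011 discovery.
The untolled deadline — 6 years after February 1, 2011 — is February 1, 2017.
The period was tolled for 253 days by the defendant's absence from the jurisdiction (August 2, 2013 to April 12, 2014), pushing the deadline to October 12, 2017.
The other events in the timeline have no effect on the limitation period under the stated rules.
Achebe filed on November 8, 2017, after the October 12, 2017 deadline, so the action is time-barred.

TIME-BARRED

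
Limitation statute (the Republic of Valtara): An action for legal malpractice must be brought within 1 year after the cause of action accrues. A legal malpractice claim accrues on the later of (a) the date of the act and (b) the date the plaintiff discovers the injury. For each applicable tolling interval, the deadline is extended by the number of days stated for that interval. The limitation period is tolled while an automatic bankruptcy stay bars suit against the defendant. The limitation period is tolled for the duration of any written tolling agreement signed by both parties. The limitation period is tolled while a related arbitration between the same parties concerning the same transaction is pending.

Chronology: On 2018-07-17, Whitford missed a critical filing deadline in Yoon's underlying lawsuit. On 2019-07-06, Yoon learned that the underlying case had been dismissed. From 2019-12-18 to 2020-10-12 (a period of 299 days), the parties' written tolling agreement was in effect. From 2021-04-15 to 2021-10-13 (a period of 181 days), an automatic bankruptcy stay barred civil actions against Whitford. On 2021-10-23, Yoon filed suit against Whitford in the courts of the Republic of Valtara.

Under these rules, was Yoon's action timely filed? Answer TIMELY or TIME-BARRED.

TIMELY

The claim accrued on 2019-07-06 — the later of the 2018-07-17 act and the 2019-07-06 discovery.
The untolled deadline — 1 year after 2019-07-06 — is 2020-07-06.
Because the written tolling agreement ran from 2019-12-18 to 2020-10-12, the deadline is extended by 299 days to 2021-05-01.
The period was tolled for 181 days by the automatic bankruptcy stay (2021-04-15 to 2021-10-13), pushing the deadline to 2021-10-29.
The 2021-10-23 filing precedes the 2021-10-29 deadline; the claim is timely.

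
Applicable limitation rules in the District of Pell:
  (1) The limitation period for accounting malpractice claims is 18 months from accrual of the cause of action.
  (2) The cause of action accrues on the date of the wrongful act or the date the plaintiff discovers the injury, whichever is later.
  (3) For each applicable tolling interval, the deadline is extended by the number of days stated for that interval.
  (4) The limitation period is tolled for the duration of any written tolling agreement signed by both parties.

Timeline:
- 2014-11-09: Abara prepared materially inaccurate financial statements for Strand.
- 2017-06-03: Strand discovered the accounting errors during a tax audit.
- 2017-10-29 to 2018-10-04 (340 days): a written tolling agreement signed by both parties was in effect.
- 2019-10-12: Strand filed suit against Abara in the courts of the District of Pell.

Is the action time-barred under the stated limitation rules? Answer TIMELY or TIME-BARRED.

The claim accrued on 2017-06-03 — the later of the 2014-11-09 act and the 2017-06-03 discovery.
18 months from 2017-06-03 is 2018-12-03.
Because the written tolling agreement ran from 2017-10-29 to 2018-10-04, the deadline is extended by 340 days to 2019-11-08.
Filing on 2019-10-12 beat the 2019-11-08 deadline — the action is timely.

TIMELY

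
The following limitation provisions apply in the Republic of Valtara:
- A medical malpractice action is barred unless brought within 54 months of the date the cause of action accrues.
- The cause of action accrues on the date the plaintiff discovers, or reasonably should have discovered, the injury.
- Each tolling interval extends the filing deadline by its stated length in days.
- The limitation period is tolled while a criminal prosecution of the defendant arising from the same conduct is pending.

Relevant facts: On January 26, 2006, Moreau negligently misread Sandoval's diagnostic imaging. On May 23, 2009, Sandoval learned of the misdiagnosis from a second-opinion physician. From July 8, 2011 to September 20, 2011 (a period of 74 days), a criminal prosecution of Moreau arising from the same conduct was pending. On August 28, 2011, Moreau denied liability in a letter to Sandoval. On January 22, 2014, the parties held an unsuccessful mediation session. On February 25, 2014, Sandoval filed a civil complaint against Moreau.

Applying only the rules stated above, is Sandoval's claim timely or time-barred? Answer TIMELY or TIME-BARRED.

TIME-BARRED

Accrual is tied to discovery, so the period began on May 23, 2009 rather than on January 26, 2006 when the act occurred.
The untolled deadline — 54 months after May 23, 2009 — is November 23, 2013.
The pending criminal prosecution from July 8, 2011 to September 20, 2011 tolled the period for 74 days, extending the deadline to February 5, 2014.
The other events in the timeline have no effect on the limitation period under the stated rules.
Filing on February 25, 2014 missed the February 5, 2014 deadline — the action is time-barred.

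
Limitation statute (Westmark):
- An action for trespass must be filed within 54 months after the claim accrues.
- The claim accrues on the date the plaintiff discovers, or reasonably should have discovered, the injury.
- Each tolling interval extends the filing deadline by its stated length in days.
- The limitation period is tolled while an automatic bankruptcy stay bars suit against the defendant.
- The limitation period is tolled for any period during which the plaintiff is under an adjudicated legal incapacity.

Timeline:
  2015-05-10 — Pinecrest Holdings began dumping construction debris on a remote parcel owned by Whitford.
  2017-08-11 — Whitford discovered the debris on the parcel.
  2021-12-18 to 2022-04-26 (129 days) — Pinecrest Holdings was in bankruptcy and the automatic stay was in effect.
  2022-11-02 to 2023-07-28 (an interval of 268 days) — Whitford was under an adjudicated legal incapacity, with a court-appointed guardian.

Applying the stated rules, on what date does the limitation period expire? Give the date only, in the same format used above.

Accrual is tied to discovery, so the period began on 2017-08-11 rather than on 2015-05-10 when the act occurred.
The untolled deadline — 54 months after 2017-08-11 — is 2022-02-11.
The automatic bankruptcy stay from 2021-12-18 to 2022-04-26 tolled the period for 129 days, extending the deadline to 2022-06-20.
The plaintiff's legal incapacity from 2022-11-02 to 2023-07-28 began after the period had already run on 2022-06-20, so it has no tolling effect.

2022-06-20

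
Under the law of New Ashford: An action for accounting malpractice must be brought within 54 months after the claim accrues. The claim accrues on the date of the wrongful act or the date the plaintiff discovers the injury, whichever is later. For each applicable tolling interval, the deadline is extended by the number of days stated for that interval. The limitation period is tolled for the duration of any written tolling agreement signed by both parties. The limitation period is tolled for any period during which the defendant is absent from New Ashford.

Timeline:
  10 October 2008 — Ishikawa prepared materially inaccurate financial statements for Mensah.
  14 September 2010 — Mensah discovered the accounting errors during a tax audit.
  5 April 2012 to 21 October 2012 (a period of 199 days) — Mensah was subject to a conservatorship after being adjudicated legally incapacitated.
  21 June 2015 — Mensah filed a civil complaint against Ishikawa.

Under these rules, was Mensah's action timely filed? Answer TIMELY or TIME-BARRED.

Taking the later of the act (10 October 2008) and discovery (14 September 2010), the claim accrued on 14 September 2010.
The untolled deadline — 54 months after 14 September 2010 — is 14 March 2015.
Although the plaintiff's incapacity ran from 5 April 2012 to 21 October 2012, the stated rules do not make that a tolling event, so it is disregarded.
The 21 June 2015 filing falls after the 14 March 2015 deadline; the claim is time-barred.

TIME-BARRED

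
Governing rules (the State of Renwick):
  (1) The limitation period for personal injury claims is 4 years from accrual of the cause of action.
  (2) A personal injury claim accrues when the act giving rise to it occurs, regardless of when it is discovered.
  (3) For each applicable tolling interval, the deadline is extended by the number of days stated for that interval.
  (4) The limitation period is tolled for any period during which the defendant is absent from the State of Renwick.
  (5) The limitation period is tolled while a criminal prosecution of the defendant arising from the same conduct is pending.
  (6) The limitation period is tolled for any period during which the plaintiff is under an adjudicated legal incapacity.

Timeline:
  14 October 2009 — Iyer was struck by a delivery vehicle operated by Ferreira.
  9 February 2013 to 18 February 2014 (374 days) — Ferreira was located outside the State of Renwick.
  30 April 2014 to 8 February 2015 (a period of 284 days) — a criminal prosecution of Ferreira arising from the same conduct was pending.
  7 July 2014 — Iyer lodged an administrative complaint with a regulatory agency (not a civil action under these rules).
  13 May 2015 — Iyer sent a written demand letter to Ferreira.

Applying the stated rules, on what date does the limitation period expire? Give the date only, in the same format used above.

3 August 2015

The claim accrued on 14 October 2009, when the wrongful act occurred.
Adding the 4 years base period to 14 October 2009 gives a deadline of 14 October 2013, before any tolling.
Because the defendant's absence from the jurisdiction ran from 9 February 2013 to 18 February 2014, the deadline is extended by 374 days to 23 October 2014.
Because the pending criminal prosecution ran from 30 April 2014 to 8 February 2015, the deadline is extended by 284 days to 3 August 2015.
Nothing else in the chronology tolls or restarts the period.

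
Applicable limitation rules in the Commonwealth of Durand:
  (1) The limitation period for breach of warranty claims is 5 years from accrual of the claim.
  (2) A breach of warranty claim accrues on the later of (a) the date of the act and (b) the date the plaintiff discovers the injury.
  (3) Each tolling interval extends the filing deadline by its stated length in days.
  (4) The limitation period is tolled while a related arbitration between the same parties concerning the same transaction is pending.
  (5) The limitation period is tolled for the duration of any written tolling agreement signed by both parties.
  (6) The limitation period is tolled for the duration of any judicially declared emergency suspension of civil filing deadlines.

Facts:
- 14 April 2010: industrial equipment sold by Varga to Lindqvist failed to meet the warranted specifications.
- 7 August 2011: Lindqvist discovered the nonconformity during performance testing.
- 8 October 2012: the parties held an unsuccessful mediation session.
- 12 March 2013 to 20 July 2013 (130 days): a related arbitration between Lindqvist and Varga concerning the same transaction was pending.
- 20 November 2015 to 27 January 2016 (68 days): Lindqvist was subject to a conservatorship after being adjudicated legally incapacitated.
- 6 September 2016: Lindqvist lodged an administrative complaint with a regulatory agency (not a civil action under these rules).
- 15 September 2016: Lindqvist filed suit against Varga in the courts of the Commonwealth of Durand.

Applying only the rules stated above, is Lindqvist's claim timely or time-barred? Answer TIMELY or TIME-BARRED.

TIMELY

Taking the later of the act (14 April 2010) and discovery (7 August 2011), the claim accrued on 7 August 2011.
5 years from 7 August 2011 is 7 August 2016.
The pending related arbitration from 12 March 2013 to 20 July 2013 tolled the period for 130 days, extending the deadline to 15 December 2016.
No stated provision tolls the period for the plaintiff's incapacity, so the interval from 20 November 2015 to 27 January 2016 has no effect on the deadline.
None of the other events listed affects the running of the period under the stated rules.
Filing on 15 September 2016 beat the 15 December 2016 deadline — the action is timely.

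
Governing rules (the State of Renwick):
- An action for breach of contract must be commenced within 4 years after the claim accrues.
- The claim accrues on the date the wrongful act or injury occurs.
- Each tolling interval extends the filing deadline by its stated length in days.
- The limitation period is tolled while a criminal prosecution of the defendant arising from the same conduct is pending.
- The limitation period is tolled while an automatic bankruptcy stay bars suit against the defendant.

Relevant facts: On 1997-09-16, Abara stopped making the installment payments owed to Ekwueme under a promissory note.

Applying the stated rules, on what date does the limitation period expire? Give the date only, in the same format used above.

The claim accrued on 1997-09-16, the date of the act.
4 years from 1997-09-16 is 2001-09-16.

2001-09-16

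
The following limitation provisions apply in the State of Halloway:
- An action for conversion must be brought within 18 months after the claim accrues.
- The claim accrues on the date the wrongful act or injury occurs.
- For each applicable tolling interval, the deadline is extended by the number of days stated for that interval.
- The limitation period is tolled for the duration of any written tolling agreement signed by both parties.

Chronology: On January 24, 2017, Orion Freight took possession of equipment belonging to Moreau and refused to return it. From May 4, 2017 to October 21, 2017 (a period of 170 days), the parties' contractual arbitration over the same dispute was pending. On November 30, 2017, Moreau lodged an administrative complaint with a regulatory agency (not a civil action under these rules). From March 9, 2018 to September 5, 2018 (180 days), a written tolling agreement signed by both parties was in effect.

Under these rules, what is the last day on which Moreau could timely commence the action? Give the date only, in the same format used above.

The claim accrued on January 24, 2017, when the wrongful act occurred.
Adding the 18 months base period to January 24, 2017 gives a deadline of July 24, 2018, before any tolling.
Because the written tolling agreement ran from March 9, 2018 to September 5, 2018, the deadline is extended by 180 days to January 20, 2019.
The pending related arbitration from May 4, 2017 to October 21, 2017 does not toll the period, because no stated rule makes a pending arbitration a tolling event.
Nothing else in the chronology tolls or restarts the period.

January 20, 2019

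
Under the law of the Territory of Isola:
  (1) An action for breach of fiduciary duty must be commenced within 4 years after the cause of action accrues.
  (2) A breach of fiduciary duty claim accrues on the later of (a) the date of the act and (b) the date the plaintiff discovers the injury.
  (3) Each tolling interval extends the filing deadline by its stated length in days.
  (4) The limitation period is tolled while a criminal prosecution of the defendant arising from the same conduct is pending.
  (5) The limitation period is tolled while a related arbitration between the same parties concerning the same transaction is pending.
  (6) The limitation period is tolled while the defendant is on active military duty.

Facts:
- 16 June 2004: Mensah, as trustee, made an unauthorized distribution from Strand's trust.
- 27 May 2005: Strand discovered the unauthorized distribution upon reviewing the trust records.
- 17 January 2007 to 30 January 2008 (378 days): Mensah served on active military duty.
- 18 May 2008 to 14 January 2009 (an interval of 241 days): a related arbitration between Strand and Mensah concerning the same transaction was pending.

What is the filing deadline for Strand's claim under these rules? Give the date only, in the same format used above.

Because discovery on 27 May 2005 post-dates the 16 June 2004 act, accrual under the later-of rule falls on 27 May 2005.
Adding the 4 years base period to 27 May 2005 gives a deadline of 27 May 2009, before any tolling.
Because the defendant's active military service ran from 17 January 2007 to 30 January 2008, the deadline is extended by 378 days to 9 June 2010.
The period was tolled for 241 days by the pending related arbitration (18 May 2008 to 14 January 2009), pushing the deadline to 5 February 2011.

5 February 2011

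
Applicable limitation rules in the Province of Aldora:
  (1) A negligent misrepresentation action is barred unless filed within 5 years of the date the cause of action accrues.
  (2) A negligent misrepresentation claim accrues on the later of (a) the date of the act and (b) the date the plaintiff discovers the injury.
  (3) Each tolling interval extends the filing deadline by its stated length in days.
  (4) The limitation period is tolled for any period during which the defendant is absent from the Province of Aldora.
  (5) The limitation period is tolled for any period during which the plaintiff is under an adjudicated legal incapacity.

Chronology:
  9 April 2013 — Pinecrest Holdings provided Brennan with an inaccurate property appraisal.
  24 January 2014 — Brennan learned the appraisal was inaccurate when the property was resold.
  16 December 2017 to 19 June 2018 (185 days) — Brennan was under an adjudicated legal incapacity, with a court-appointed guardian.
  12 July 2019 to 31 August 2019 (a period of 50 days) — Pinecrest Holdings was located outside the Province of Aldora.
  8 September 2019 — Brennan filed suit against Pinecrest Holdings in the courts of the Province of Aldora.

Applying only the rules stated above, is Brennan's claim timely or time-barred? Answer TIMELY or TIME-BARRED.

TIMELY

The claim accrued on 24 January 2014 — the later of the 9 April 2013 act and the 24 January 2014 discovery.
5 years from 24 January 2014 is 24 January 2019.
The plaintiff's legal incapacity from 16 December 2017 to 19 June 2018 tolled the period for 185 days, extending the deadline to 28 July 2019.
Because the defendant's absence from the jurisdiction ran from 12 July 2019 to 31 August 2019, the deadline is extended by 50 days to 16 September 2019.
Brennan filed on 8 September 2019, before the 16 September 2019 deadline, so the action is timely.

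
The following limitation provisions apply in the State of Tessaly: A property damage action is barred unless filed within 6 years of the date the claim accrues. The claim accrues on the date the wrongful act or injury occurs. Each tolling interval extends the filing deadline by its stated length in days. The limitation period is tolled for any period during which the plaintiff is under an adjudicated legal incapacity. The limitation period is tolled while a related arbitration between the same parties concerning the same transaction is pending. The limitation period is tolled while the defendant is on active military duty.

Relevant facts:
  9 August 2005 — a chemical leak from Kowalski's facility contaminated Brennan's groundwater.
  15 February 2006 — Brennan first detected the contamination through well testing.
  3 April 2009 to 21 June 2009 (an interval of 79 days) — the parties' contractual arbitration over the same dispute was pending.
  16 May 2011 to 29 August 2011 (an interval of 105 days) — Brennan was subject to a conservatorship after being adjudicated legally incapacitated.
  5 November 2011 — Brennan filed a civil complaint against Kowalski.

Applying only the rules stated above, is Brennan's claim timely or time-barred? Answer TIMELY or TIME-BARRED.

TIMELY

Accrual is governed by the date of the act, so the period began to run on 9 August 2005; the later discovery on 15 February 2006 is irrelevant under the stated rule.
6 years from 9 August 2005 is 9 August 2011.
The pending related arbitration from 3 April 2009 to 21 June 2009 tolled the period for 79 days, extending the deadline to 27 October 2011.
The plaintiff's legal incapacity from 16 May 2011 to 29 August 2011 tolled the period for 105 days, extending the deadline to 9 February 2012.
Filing on 5 November 2011 beat the 9 February 2012 deadline — the action is timely.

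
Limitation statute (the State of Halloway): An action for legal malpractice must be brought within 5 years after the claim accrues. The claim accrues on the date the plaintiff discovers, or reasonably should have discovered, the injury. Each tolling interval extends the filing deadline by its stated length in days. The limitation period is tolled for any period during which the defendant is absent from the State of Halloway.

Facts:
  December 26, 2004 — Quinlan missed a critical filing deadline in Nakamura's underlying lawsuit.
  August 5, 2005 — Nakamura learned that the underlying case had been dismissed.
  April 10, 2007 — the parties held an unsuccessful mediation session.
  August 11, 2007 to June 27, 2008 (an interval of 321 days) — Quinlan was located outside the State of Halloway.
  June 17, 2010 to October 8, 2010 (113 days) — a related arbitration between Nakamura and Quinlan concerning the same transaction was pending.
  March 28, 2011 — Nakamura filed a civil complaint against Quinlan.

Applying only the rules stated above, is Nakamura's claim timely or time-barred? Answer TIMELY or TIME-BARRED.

Under the discovery rule, the claim accrued on August 5, 2005, when Nakamura discovered the injury — not on the December 26, 2004 date of the underlying act.
5 years from August 5, 2005 is August 5, 2010.
The defendant's absence from the jurisdiction from August 11, 2007 to June 27, 2008 tolled the period for 321 days, extending the deadline to June 22, 2011.
No stated provision tolls the period for a pending arbitration, so the interval from June 17, 2010 to October 8, 2010 has no effect on the deadline.
Nothing else in the chronology tolls or restarts the period.
The March 28, 2011 filing precedes the June 22, 2011 deadline; the claim is timely.

TIMELY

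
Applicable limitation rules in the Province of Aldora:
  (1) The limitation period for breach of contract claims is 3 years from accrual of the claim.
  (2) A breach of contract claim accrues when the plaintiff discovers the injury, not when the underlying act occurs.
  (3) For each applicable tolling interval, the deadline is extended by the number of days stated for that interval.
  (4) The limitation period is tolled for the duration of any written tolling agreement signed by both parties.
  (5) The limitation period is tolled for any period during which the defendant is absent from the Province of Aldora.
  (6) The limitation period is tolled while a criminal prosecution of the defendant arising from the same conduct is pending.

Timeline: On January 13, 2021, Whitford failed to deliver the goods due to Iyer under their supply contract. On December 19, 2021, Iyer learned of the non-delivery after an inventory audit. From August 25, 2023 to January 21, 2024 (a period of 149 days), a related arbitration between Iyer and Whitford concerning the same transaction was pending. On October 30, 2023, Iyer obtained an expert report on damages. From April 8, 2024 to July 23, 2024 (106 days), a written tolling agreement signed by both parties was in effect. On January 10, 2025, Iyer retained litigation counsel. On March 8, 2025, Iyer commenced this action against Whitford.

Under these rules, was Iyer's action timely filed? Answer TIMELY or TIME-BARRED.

The claim did not accrue until Iyer discovered the injury on December 19, 2021; the January 13, 2021 act date does not start the clock under the stated rule.
The untolled deadline — 3 years after December 19, 2021 — is December 19, 2024.
Because the written tolling agreement ran from April 8, 2024 to July 23, 2024, the deadline is extended by 106 days to April 4, 2025.
Although a pending arbitration ran from August 25, 2023 to January 21, 2024, the stated rules do not make that a tolling event, so it is disregarded.
The other events in the timeline have no effect on the limitation period under the stated rules.
Iyer filed on March 8, 2025, before the April 4, 2025 deadline, so the action is timely.

TIMELY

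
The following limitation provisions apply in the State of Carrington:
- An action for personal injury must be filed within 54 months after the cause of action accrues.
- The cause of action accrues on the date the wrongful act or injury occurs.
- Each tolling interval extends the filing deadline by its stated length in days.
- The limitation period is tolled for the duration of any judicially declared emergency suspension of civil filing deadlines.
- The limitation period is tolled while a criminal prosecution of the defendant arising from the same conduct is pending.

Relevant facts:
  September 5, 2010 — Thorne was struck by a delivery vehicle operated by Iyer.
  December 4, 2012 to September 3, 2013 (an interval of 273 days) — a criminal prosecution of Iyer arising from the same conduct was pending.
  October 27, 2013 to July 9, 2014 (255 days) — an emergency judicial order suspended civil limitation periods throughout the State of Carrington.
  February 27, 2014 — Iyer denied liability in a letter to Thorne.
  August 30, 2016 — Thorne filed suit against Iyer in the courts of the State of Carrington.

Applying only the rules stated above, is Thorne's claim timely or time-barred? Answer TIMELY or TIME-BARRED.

The cause of action accrued on September 5, 2010, the date of the act.
The untolled deadline — 54 months after September 5, 2010 — is March 5, 2015.
The period was tolled for 273 days by the pending criminal prosecution (December 4, 2012 to September 3, 2013), pushing the deadline to December 3, 2015.
Because the emergency suspension of filing deadlines ran from October 27, 2013 to July 9, 2014, the deadline is extended by 255 days to August 14, 2016.
None of the other events listed affects the running of the period under the stated rules.
The August 30, 2016 filing falls after the August 14, 2016 deadline; the claim is time-barred.

TIME-BARRED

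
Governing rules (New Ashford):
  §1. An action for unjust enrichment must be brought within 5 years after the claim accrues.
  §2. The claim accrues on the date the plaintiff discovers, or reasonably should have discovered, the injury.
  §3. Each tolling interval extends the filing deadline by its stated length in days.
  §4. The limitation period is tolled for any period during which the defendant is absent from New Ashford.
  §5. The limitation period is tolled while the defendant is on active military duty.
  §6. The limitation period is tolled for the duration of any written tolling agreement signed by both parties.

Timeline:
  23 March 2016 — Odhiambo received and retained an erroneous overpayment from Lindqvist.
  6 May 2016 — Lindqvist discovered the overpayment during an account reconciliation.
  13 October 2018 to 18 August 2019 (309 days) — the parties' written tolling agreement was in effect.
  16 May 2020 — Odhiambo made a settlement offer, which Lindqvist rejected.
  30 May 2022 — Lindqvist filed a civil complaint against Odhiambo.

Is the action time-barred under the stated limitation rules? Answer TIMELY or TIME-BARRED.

The claim did not accrue until Lindqvist discovered the injury on 6 May 2016; the 23 March 2016 act date does not start the clock under the stated rule.
Adding the 5 years base period to 6 May 2016 gives a deadline of 6 May 2021, before any tolling.
The period was tolled for 309 days by the written tolling agreement (13 October 2018 to 18 August 2019), pushing the deadline to 11 March 2022.
Nothing else in the chronology tolls or restarts the period.
Filing on 30 May 2022 missed the 11 March 2022 deadline — the action is time-barred.

TIME-BARRED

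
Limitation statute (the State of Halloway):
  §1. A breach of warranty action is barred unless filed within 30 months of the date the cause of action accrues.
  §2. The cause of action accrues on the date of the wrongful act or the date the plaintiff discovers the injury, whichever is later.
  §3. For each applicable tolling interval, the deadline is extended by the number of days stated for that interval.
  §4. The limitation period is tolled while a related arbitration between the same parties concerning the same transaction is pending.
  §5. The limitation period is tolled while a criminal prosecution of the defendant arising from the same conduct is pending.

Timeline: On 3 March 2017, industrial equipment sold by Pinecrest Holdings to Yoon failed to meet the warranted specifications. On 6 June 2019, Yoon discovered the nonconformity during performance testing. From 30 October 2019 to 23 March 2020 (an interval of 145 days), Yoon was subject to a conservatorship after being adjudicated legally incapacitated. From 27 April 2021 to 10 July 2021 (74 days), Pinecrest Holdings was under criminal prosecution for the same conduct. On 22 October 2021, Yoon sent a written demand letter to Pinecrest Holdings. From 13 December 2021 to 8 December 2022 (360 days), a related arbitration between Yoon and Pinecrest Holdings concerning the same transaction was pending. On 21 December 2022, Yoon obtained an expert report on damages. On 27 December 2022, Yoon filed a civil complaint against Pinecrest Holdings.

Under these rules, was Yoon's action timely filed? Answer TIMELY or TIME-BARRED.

TIMELY

Taking the later of the act (3 March 2017) and discovery (6 June 2019), the claim accrued on 6 June 2019.
The untolled deadline — 30 months after 6 June 2019 — is 6 December 2021.
The pending criminal prosecution from 27 April 2021 to 10 July 2021 tolled the period for 74 days, extending the deadline to 18 February 2022.
Because the pending related arbitration ran from 13 December 2021 to 8 December 2022, the deadline is extended by 360 days to 13 February 2023.
No stated provision tolls the period for the plaintiff's incapacity, so the interval from 30 October 2019 to 23 March 2020 has no effect on the deadline.
None of the other events listed affects the running of the period under the stated rules.
The 27 December 2022 filing precedes the 13 February 2023 deadline; the claim is timely.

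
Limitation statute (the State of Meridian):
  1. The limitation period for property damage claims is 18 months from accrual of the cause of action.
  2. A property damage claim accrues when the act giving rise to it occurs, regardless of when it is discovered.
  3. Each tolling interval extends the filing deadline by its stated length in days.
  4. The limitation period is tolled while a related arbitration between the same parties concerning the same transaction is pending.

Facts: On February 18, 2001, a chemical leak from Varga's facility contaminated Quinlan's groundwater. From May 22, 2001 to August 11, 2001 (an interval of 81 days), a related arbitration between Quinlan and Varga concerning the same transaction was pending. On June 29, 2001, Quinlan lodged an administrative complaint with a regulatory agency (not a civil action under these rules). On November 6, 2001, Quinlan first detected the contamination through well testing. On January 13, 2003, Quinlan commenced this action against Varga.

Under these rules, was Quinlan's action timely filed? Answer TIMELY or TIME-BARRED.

TIME-BARRED

Accrual is governed by the date of the act, so the period began to run on February 18, 2001; the later discovery on November 6, 2001 is irrelevant under the stated rule.
Adding the 18 months base period to February 18, 2001 gives a deadline of August 18, 2002, before any tolling.
The period was tolled for 81 days by the pending related arbitration (May 22, 2001 to August 11, 2001), pushing the deadline to November 7, 2002.
None of the other events listed affects the running of the period under the stated rules.
Filing on January 13, 2003 missed the November 7, 2002 deadline — the action is time-barred.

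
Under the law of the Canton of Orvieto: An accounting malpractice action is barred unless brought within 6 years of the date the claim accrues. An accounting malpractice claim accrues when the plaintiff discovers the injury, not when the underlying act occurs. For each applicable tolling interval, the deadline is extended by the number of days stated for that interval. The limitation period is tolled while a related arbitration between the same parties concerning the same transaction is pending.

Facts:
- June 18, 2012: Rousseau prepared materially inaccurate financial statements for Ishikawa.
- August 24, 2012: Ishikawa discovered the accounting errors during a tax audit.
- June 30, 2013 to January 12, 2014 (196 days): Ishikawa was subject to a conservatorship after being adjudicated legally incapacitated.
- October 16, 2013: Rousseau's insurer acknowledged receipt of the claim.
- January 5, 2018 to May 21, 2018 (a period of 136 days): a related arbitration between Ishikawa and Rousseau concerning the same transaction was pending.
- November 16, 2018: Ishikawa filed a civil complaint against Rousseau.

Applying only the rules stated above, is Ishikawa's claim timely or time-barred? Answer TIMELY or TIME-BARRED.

Accrual is tied to discovery, so the period began on August 24, 2012 rather than on June 18, 2012 when the act occurred.
The untolled deadline — 6 years after August 24, 2012 — is August 24, 2018.
The period was tolled for 136 days by the pending related arbitration (January 5, 2018 to May 21, 2018), pushing the deadline to January 7, 2019.
No stated provision tolls the period for the plaintiff's incapacity, so the interval from June 30, 2013 to January 12, 2014 has no effect on the deadline.
Nothing else in the chronology tolls or restarts the period.
Ishikawa filed on November 16, 2018, before the January 7, 2019 deadline, so the action is timely.

TIMELY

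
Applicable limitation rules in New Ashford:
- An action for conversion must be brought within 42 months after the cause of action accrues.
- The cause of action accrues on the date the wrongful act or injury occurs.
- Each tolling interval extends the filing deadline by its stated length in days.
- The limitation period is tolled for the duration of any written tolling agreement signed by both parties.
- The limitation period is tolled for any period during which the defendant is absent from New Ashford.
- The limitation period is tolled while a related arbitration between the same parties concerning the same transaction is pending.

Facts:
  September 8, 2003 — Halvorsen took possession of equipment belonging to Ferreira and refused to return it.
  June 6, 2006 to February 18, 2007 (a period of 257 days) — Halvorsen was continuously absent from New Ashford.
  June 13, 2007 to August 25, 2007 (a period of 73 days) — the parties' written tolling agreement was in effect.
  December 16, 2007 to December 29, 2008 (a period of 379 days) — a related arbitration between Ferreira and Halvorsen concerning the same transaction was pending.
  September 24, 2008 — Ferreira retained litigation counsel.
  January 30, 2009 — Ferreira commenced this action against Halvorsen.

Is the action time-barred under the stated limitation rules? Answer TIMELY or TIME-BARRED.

The limitation period began to run on September 8, 2003.
42 months from September 8, 2003 is March 8, 2007.
The period was tolled for 257 days by the defendant's absence from the jurisdiction (June 6, 2006 to February 18, 2007), pushing the deadline to November 20, 2007.
The period was tolled for 73 days by the written tolling agreement (June 13, 2007 to August 25, 2007), pushing the deadline to February 1, 2008.
Because the pending related arbitration ran from December 16, 2007 to December 29, 2008, the deadline is extended by 379 days to February 14, 2009.
The other events in the timeline have no effect on the limitation period under the stated rules.
Filing on January 30, 2009 beat the February 14, 2009 deadline — the action is timely.

TIMELY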